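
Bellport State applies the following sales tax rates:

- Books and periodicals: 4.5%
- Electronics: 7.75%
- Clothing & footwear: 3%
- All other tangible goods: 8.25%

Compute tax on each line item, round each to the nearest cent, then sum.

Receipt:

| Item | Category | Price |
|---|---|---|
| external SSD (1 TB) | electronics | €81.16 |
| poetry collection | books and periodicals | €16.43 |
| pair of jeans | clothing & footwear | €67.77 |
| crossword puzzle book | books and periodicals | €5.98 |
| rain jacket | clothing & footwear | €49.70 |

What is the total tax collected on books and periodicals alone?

€1.01

Poetry collection €16.43: books and periodicals → 4.5% → €0.74
Crossword puzzle book €5.98: books and periodicals → 4.5% → €0.27
Tax on books and periodicals = €0.74 + €0.27 = €1.01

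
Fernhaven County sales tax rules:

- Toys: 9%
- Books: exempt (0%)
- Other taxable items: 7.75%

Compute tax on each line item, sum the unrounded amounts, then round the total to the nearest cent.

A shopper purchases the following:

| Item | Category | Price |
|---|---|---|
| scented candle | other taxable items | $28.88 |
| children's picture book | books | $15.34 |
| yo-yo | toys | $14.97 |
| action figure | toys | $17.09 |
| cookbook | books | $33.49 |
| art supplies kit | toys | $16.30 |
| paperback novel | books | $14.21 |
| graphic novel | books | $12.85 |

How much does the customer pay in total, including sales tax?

Scented candle $28.88: other taxable items → 7.75% → $2.2382
Children's picture book $15.34: books → 0% → $0.00
Yo-yo $14.97: toys → 9% → $1.3473
Action figure $17.09: toys → 9% → $1.5381
Cookbook $33.49: books → 0% → $0.00
Art supplies kit $16.30: toys → 9% → $1.467
Paperback novel $14.21: books → 0% → $0.00
Graphic novel $12.85: books → 0% → $0.00
Subtotal = $153.13; unrounded tax = $6.5906 → $6.59; total due = $159.72

$159.72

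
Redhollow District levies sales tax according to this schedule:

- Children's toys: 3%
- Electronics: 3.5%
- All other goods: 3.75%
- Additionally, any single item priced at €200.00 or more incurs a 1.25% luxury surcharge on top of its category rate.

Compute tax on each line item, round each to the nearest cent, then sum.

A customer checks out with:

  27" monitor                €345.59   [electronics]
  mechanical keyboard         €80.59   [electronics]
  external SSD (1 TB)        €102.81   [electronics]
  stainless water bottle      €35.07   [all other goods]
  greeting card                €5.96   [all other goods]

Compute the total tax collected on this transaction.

€24.38

27" monitor €345.59: electronics → 3.5% + 1.25% surcharge = 4.75% → €16.42
Mechanical keyboard €80.59: electronics → 3.5% → €2.82
External SSD (1 TB) €102.81: electronics → 3.5% → €3.60
Stainless water bottle €35.07: all other goods → 3.75% → €1.32
Greeting card €5.96: all other goods → 3.75% → €0.22
Total tax = €16.42 + €2.82 + €3.60 + €1.32 + €0.22 = €24.38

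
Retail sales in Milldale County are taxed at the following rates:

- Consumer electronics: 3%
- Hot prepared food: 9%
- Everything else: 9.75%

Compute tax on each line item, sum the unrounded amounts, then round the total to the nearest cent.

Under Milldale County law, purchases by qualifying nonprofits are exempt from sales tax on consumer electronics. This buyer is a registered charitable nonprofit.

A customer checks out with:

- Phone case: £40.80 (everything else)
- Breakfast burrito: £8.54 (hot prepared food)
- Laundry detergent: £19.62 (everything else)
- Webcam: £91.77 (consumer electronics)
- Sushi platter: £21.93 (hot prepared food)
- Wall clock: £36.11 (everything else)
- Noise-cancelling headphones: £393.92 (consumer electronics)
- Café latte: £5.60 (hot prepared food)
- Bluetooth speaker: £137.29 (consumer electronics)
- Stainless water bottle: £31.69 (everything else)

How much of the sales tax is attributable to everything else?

Phone case £40.80: everything else → 9.75% → £3.978
Laundry detergent £19.62: everything else → 9.75% → £1.91295
Wall clock £36.11: everything else → 9.75% → £3.520725
Stainless water bottle £31.69: everything else → 9.75% → £3.089775
Tax on everything else: unrounded sum = £12.50145 → £12.50

£12.50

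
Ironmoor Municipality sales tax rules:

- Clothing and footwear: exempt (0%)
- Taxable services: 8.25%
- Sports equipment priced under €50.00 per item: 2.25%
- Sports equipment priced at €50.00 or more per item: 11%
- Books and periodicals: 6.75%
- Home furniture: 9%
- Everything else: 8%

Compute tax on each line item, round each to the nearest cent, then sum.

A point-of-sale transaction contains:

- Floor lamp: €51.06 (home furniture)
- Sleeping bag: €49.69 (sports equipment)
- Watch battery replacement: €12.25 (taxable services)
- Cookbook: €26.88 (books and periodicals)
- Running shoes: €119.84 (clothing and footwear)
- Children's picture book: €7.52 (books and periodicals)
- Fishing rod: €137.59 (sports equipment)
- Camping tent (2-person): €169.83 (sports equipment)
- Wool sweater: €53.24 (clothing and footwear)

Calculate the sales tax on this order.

Floor lamp €51.06: home furniture → 9% → €4.60
Sleeping bag €49.69: sports equipment, under €50.00 → 2.25% → €1.12
Watch battery replacement €12.25: taxable services → 8.25% → €1.01
Cookbook €26.88: books and periodicals → 6.75% → €1.81
Running shoes €119.84: clothing and footwear → 0% → €0.00
Children's picture book €7.52: books and periodicals → 6.75% → €0.51
Fishing rod €137.59: sports equipment, €50.00 or more → 11% → €15.13
Camping tent (2-person) €169.83: sports equipment, €50.00 or more → 11% → €18.68
Wool sweater €53.24: clothing and footwear → 0% → €0.00
Total tax = €4.60 + €1.12 + €1.01 + €1.81 + €0.51 + €15.13 + €18.68 = €42.86

€42.86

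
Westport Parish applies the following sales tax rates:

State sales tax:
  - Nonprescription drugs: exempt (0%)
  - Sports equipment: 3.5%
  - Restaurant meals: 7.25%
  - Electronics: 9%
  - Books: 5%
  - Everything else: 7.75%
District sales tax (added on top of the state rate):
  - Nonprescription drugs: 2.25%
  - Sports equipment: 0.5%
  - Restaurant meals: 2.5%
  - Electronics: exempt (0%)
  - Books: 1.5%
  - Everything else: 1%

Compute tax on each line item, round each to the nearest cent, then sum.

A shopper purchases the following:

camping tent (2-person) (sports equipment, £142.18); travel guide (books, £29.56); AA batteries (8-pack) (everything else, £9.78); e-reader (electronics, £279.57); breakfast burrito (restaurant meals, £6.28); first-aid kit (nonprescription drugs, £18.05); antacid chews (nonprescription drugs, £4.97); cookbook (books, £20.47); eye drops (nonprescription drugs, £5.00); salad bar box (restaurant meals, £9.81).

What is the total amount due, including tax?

Camping tent (2-person) £142.18: sports equipment → 3.5% + 0.5% district = 4% → £5.69
Travel guide £29.56: books → 5% + 1.5% district = 6.5% → £1.92
AA batteries (8-pack) £9.78: everything else → 7.75% + 1% district = 8.75% → £0.86
E-reader £279.57: electronics → 9% + 0% district = 9% → £25.16
Breakfast burrito £6.28: restaurant meals → 7.25% + 2.5% district = 9.75% → £0.61
First-aid kit £18.05: nonprescription drugs → 0% + 2.25% district = 2.25% → £0.41
Antacid chews £4.97: nonprescription drugs → 0% + 2.25% district = 2.25% → £0.11
Cookbook £20.47: books → 5% + 1.5% district = 6.5% → £1.33
Eye drops £5.00: nonprescription drugs → 0% + 2.25% district = 2.25% → £0.11
Salad bar box £9.81: restaurant meals → 7.25% + 2.5% district = 9.75% → £0.96
Subtotal = £525.67; tax = £37.16; total due = £562.83

£562.83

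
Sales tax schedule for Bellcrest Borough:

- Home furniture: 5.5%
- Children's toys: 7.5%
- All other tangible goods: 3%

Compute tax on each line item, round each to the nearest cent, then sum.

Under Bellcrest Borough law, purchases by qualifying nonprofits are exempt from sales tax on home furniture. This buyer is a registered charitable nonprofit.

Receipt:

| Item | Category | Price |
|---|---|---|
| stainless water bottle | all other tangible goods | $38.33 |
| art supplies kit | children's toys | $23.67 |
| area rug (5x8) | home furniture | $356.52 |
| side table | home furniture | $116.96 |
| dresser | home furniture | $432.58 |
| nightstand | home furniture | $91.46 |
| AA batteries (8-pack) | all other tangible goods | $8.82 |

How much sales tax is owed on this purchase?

Stainless water bottle $38.33: all other tangible goods → 3% → $1.15
Art supplies kit $23.67: children's toys → 7.5% → $1.78
Area rug (5x8) $356.52: home furniture, buyer-exempt → 0% → $0.00
Side table $116.96: home furniture, buyer-exempt → 0% → $0.00
Dresser $432.58: home furniture, buyer-exempt → 0% → $0.00
Nightstand $91.46: home furniture, buyer-exempt → 0% → $0.00
AA batteries (8-pack) $8.82: all other tangible goods → 3% → $0.26
Total tax = $1.15 + $1.78 + $0.26 = $3.19

$3.19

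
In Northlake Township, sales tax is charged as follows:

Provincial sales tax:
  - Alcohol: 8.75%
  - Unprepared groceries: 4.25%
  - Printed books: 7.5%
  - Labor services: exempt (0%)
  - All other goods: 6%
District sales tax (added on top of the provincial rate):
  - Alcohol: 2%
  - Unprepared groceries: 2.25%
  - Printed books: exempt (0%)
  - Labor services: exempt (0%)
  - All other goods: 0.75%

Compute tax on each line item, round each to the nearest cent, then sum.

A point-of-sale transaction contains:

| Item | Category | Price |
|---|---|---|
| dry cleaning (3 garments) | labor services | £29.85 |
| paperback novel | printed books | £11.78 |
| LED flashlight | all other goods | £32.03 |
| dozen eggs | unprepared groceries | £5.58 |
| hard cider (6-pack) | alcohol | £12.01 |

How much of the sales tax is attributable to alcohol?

£1.29

Hard cider (6-pack) £12.01: alcohol → 8.75% + 2% district = 10.75% → £1.29
Tax on alcohol = £1.29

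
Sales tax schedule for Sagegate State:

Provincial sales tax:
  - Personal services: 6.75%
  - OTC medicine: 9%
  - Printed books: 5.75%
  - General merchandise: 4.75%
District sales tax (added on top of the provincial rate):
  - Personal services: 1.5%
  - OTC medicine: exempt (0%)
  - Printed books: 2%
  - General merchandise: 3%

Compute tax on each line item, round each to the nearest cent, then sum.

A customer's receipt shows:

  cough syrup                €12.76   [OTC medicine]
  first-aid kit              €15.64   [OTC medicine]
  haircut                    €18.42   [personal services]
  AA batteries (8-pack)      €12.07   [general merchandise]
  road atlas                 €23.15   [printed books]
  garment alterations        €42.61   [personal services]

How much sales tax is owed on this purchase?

Cough syrup €12.76: OTC medicine → 9% + 0% district = 9% → €1.15
First-aid kit €15.64: OTC medicine → 9% + 0% district = 9% → €1.41
Haircut €18.42: personal services → 6.75% + 1.5% district = 8.25% → €1.52
AA batteries (8-pack) €12.07: general merchandise → 4.75% + 3% district = 7.75% → €0.94
Road atlas €23.15: printed books → 5.75% + 2% district = 7.75% → €1.79
Garment alterations €42.61: personal services → 6.75% + 1.5% district = 8.25% → €3.52
Total tax = €1.15 + €1.41 + €1.52 + €0.94 + €1.79 + €3.52 = €10.33

€10.33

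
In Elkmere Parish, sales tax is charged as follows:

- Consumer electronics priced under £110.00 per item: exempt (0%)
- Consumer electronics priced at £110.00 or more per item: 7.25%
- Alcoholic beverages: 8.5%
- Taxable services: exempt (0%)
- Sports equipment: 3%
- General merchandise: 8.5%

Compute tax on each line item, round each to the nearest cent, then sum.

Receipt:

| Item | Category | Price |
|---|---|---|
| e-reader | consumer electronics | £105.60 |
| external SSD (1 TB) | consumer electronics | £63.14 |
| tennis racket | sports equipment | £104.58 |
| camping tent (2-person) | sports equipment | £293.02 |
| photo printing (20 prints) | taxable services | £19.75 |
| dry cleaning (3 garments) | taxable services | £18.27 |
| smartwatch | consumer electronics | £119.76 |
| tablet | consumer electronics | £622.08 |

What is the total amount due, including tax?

E-reader £105.60: consumer electronics, under £110.00 → 0% → £0.00
External SSD (1 TB) £63.14: consumer electronics, under £110.00 → 0% → £0.00
Tennis racket £104.58: sports equipment → 3% → £3.14
Camping tent (2-person) £293.02: sports equipment → 3% → £8.79
Photo printing (20 prints) £19.75: taxable services → 0% → £0.00
Dry cleaning (3 garments) £18.27: taxable services → 0% → £0.00
Smartwatch £119.76: consumer electronics, £110.00 or more → 7.25% → £8.68
Tablet £622.08: consumer electronics, £110.00 or more → 7.25% → £45.10
Subtotal = £1346.20; tax = £65.71; total due = £1411.91

£1411.91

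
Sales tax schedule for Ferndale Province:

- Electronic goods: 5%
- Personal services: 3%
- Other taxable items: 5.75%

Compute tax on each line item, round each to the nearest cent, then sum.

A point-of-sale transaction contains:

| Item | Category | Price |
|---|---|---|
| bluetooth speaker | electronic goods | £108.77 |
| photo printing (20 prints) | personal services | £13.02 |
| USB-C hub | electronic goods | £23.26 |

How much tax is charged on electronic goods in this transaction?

£6.60

Bluetooth speaker £108.77: electronic goods → 5% → £5.44
USB-C hub £23.26: electronic goods → 5% → £1.16
Tax on electronic goods = £5.44 + £1.16 = £6.60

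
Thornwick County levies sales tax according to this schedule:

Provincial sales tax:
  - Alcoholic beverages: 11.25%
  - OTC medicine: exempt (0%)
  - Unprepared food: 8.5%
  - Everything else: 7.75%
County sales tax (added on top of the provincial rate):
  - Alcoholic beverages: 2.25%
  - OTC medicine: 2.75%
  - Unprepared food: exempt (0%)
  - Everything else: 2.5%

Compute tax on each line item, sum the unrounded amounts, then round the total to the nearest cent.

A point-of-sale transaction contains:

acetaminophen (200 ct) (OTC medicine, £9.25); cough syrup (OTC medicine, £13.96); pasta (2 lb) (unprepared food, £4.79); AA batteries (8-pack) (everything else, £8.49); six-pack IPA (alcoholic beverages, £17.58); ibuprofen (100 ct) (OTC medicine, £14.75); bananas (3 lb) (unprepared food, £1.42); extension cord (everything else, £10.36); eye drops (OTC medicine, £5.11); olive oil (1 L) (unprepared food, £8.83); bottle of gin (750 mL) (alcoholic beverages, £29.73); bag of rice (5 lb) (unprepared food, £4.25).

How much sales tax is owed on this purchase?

£11.14

Acetaminophen (200 ct) £9.25: OTC medicine → 0% + 2.75% county = 2.75% → £0.254375
Cough syrup £13.96: OTC medicine → 0% + 2.75% county = 2.75% → £0.3839
Pasta (2 lb) £4.79: unprepared food → 8.5% + 0% county = 8.5% → £0.40715
AA batteries (8-pack) £8.49: everything else → 7.75% + 2.5% county = 10.25% → £0.870225
Six-pack IPA £17.58: alcoholic beverages → 11.25% + 2.25% county = 13.5% → £2.3733
Ibuprofen (100 ct) £14.75: OTC medicine → 0% + 2.75% county = 2.75% → £0.405625
Bananas (3 lb) £1.42: unprepared food → 8.5% + 0% county = 8.5% → £0.1207
Extension cord £10.36: everything else → 7.75% + 2.5% county = 10.25% → £1.0619
Eye drops £5.11: OTC medicine → 0% + 2.75% county = 2.75% → £0.140525
Olive oil (1 L) £8.83: unprepared food → 8.5% + 0% county = 8.5% → £0.75055
Bottle of gin (750 mL) £29.73: alcoholic beverages → 11.25% + 2.25% county = 13.5% → £4.01355
Bag of rice (5 lb) £4.25: unprepared food → 8.5% + 0% county = 8.5% → £0.36125
Unrounded tax sum = £11.14305 → £11.14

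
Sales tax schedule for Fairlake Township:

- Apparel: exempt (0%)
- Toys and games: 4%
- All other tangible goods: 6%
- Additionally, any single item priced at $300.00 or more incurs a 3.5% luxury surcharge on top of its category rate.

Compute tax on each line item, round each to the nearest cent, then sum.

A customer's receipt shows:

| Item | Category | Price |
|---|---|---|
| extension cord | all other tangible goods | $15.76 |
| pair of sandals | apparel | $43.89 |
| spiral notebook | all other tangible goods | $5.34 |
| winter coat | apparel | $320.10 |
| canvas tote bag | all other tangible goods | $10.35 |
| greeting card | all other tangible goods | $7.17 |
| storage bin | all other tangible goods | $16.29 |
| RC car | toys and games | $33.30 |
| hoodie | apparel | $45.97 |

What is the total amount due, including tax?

Extension cord $15.76: all other tangible goods → 6% → $0.95
Pair of sandals $43.89: apparel → 0% → $0.00
Spiral notebook $5.34: all other tangible goods → 6% → $0.32
Winter coat $320.10: apparel → 0% + 3.5% surcharge = 3.5% → $11.20
Canvas tote bag $10.35: all other tangible goods → 6% → $0.62
Greeting card $7.17: all other tangible goods → 6% → $0.43
Storage bin $16.29: all other tangible goods → 6% → $0.98
RC car $33.30: toys and games → 4% → $1.33
Hoodie $45.97: apparel → 0% → $0.00
Subtotal = $498.17; tax = $15.83; total due = $514.00

$514.00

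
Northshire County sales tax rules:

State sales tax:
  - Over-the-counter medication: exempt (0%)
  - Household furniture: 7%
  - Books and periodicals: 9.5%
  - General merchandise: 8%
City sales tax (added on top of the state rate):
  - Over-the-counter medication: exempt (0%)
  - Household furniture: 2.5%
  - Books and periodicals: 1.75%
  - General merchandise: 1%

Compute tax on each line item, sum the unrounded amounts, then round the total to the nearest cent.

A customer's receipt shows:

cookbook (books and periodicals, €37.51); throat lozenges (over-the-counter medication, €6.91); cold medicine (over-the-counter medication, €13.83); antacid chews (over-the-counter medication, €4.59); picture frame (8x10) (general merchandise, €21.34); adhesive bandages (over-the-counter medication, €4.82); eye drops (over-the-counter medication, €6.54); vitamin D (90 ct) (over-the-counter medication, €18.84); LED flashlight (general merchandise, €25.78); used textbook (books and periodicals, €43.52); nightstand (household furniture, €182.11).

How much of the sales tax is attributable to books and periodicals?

Cookbook €37.51: books and periodicals → 9.5% + 1.75% city = 11.25% → €4.219875
Used textbook €43.52: books and periodicals → 9.5% + 1.75% city = 11.25% → €4.896
Tax on books and periodicals: unrounded sum = €9.115875 → €9.12

€9.12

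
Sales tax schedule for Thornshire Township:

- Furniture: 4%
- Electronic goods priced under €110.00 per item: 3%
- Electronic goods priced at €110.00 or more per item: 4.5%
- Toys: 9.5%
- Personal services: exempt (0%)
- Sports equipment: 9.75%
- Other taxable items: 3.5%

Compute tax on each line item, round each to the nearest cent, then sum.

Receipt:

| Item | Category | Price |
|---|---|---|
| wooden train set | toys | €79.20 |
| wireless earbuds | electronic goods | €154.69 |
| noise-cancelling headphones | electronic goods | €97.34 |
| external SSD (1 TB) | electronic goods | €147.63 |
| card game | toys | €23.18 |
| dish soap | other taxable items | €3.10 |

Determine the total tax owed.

€26.35

Wooden train set €79.20: toys → 9.5% → €7.52
Wireless earbuds €154.69: electronic goods, €110.00 or more → 4.5% → €6.96
Noise-cancelling headphones €97.34: electronic goods, under €110.00 → 3% → €2.92
External SSD (1 TB) €147.63: electronic goods, €110.00 or more → 4.5% → €6.64
Card game €23.18: toys → 9.5% → €2.20
Dish soap €3.10: other taxable items → 3.5% → €0.11
Total tax = €7.52 + €6.96 + €2.92 + €6.64 + €2.20 + €0.11 = €26.35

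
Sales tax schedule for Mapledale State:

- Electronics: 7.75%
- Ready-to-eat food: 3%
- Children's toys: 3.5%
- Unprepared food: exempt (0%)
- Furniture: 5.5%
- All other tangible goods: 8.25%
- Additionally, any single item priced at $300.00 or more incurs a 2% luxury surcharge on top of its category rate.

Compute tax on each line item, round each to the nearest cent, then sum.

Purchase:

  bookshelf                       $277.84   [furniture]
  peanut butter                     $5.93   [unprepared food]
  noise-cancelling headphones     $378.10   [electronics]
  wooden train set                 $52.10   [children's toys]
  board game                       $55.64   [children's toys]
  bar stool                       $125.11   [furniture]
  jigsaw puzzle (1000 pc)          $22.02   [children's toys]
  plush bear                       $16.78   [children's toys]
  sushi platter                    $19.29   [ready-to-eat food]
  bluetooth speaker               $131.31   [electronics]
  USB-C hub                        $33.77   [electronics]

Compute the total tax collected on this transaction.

Bookshelf $277.84: furniture → 5.5% → $15.28
Peanut butter $5.93: unprepared food → 0% → $0.00
Noise-cancelling headphones $378.10: electronics → 7.75% + 2% surcharge = 9.75% → $36.86
Wooden train set $52.10: children's toys → 3.5% → $1.82
Board game $55.64: children's toys → 3.5% → $1.95
Bar stool $125.11: furniture → 5.5% → $6.88
Jigsaw puzzle (1000 pc) $22.02: children's toys → 3.5% → $0.77
Plush bear $16.78: children's toys → 3.5% → $0.59
Sushi platter $19.29: ready-to-eat food → 3% → $0.58
Bluetooth speaker $131.31: electronics → 7.75% → $10.18
USB-C hub $33.77: electronics → 7.75% → $2.62
Total tax = $15.28 + $36.86 + $1.82 + $1.95 + $6.88 + $0.77 + $0.59 + $0.58 + $10.18 + $2.62 = $77.53

$77.53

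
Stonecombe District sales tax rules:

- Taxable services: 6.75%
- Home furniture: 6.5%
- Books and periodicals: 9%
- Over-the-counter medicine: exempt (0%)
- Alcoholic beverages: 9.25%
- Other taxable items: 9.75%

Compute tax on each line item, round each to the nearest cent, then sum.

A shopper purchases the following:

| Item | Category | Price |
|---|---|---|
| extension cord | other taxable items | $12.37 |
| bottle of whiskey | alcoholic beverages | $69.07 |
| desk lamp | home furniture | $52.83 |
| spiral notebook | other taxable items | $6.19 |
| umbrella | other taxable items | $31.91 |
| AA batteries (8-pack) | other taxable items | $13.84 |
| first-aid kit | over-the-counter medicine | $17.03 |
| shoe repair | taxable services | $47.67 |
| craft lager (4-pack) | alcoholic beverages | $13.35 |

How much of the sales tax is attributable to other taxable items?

$6.27

Extension cord $12.37: other taxable items → 9.75% → $1.21
Spiral notebook $6.19: other taxable items → 9.75% → $0.60
Umbrella $31.91: other taxable items → 9.75% → $3.11
AA batteries (8-pack) $13.84: other taxable items → 9.75% → $1.35
Tax on other taxable items = $1.21 + $0.60 + $3.11 + $1.35 = $6.27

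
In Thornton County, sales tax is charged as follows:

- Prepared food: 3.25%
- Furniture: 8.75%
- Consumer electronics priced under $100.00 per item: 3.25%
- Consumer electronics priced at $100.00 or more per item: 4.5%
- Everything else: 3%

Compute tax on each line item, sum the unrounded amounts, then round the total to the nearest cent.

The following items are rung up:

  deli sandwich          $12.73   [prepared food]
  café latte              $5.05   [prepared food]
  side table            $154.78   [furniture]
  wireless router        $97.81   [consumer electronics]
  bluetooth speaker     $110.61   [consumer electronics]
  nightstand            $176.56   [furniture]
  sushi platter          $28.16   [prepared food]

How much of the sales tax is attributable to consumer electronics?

$8.16

Wireless router $97.81: consumer electronics, under $100.00 → 3.25% → $3.178825
Bluetooth speaker $110.61: consumer electronics, $100.00 or more → 4.5% → $4.97745
Tax on consumer electronics: unrounded sum = $8.156275 → $8.16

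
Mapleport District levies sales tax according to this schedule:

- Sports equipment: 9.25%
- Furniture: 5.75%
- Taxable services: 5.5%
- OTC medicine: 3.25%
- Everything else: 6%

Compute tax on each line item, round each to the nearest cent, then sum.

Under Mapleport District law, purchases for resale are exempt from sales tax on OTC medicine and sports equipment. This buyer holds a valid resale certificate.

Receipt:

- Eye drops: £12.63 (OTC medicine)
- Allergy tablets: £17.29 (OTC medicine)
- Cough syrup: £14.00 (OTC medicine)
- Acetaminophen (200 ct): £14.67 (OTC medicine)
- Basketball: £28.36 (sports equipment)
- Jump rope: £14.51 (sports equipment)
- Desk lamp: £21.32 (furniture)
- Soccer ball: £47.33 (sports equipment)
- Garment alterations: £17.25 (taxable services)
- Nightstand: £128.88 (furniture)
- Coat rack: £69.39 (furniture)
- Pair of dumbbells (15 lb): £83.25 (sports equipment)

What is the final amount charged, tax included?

£482.46

Eye drops £12.63: OTC medicine, buyer-exempt → 0% → £0.00
Allergy tablets £17.29: OTC medicine, buyer-exempt → 0% → £0.00
Cough syrup £14.00: OTC medicine, buyer-exempt → 0% → £0.00
Acetaminophen (200 ct) £14.67: OTC medicine, buyer-exempt → 0% → £0.00
Basketball £28.36: sports equipment, buyer-exempt → 0% → £0.00
Jump rope £14.51: sports equipment, buyer-exempt → 0% → £0.00
Desk lamp £21.32: furniture → 5.75% → £1.23
Soccer ball £47.33: sports equipment, buyer-exempt → 0% → £0.00
Garment alterations £17.25: taxable services → 5.5% → £0.95
Nightstand £128.88: furniture → 5.75% → £7.41
Coat rack £69.39: furniture → 5.75% → £3.99
Pair of dumbbells (15 lb) £83.25: sports equipment, buyer-exempt → 0% → £0.00
Subtotal = £468.88; tax = £13.58; total due = £482.46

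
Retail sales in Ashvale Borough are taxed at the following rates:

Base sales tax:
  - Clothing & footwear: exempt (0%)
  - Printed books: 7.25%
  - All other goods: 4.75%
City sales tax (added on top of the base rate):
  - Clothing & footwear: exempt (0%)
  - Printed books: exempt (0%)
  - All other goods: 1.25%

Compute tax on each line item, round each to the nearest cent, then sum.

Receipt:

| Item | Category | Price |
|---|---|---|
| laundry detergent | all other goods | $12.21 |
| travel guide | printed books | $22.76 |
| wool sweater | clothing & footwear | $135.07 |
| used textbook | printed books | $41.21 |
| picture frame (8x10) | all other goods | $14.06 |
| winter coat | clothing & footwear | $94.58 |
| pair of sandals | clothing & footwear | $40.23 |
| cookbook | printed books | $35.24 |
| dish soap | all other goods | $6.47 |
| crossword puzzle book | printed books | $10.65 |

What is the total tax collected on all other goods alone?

$1.96

Laundry detergent $12.21: all other goods → 4.75% + 1.25% city = 6% → $0.73
Picture frame (8x10) $14.06: all other goods → 4.75% + 1.25% city = 6% → $0.84
Dish soap $6.47: all other goods → 4.75% + 1.25% city = 6% → $0.39
Tax on all other goods = $0.73 + $0.84 + $0.39 = $1.96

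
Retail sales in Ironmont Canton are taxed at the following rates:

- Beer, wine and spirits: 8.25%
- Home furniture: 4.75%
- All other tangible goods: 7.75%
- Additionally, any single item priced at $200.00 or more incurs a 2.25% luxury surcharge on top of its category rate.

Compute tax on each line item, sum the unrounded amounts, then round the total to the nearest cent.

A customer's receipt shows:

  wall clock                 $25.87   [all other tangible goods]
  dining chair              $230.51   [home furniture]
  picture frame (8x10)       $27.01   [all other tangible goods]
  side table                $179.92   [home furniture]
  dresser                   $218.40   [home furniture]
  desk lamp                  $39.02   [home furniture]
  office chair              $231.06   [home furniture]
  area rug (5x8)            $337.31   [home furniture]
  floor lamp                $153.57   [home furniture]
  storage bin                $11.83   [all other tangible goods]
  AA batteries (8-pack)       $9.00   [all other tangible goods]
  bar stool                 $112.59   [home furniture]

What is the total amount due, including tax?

$1676.05

Wall clock $25.87: all other tangible goods → 7.75% → $2.004925
Dining chair $230.51: home furniture → 4.75% + 2.25% surcharge = 7% → $16.1357
Picture frame (8x10) $27.01: all other tangible goods → 7.75% → $2.093275
Side table $179.92: home furniture → 4.75% → $8.5462
Dresser $218.40: home furniture → 4.75% + 2.25% surcharge = 7% → $15.288
Desk lamp $39.02: home furniture → 4.75% → $1.85345
Office chair $231.06: home furniture → 4.75% + 2.25% surcharge = 7% → $16.1742
Area rug (5x8) $337.31: home furniture → 4.75% + 2.25% surcharge = 7% → $23.6117
Floor lamp $153.57: home furniture → 4.75% → $7.294575
Storage bin $11.83: all other tangible goods → 7.75% → $0.916825
AA batteries (8-pack) $9.00: all other tangible goods → 7.75% → $0.6975
Bar stool $112.59: home furniture → 4.75% → $5.348025
Subtotal = $1576.09; unrounded tax = $99.964375 → $99.96; total due = $1676.05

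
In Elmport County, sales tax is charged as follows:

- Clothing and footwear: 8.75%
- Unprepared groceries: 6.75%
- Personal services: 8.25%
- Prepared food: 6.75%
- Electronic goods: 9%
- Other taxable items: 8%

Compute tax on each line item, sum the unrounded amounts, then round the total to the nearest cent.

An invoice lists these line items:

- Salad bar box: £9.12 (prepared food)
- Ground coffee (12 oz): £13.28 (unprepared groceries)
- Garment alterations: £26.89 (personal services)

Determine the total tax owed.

£3.73

Salad bar box £9.12: prepared food → 6.75% → £0.6156
Ground coffee (12 oz) £13.28: unprepared groceries → 6.75% → £0.8964
Garment alterations £26.89: personal services → 8.25% → £2.218425
Unrounded tax sum = £3.730425 → £3.73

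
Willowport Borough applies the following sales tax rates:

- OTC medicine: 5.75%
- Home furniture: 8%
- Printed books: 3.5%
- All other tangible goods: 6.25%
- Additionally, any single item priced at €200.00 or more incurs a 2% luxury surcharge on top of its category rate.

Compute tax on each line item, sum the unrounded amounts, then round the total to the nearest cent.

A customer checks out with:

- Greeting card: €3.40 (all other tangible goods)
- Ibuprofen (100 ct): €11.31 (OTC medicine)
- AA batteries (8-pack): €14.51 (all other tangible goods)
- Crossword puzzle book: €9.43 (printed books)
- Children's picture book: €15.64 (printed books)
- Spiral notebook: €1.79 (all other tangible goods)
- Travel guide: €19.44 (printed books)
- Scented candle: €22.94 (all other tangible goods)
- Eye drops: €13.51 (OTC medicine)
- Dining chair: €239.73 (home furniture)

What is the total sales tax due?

€29.62

Greeting card €3.40: all other tangible goods → 6.25% → €0.2125
Ibuprofen (100 ct) €11.31: OTC medicine → 5.75% → €0.650325
AA batteries (8-pack) €14.51: all other tangible goods → 6.25% → €0.906875
Crossword puzzle book €9.43: printed books → 3.5% → €0.33005
Children's picture book €15.64: printed books → 3.5% → €0.5474
Spiral notebook €1.79: all other tangible goods → 6.25% → €0.111875
Travel guide €19.44: printed books → 3.5% → €0.6804
Scented candle €22.94: all other tangible goods → 6.25% → €1.43375
Eye drops €13.51: OTC medicine → 5.75% → €0.776825
Dining chair €239.73: home furniture → 8% + 2% surcharge = 10% → €23.973
Unrounded tax sum = €29.623 → €29.62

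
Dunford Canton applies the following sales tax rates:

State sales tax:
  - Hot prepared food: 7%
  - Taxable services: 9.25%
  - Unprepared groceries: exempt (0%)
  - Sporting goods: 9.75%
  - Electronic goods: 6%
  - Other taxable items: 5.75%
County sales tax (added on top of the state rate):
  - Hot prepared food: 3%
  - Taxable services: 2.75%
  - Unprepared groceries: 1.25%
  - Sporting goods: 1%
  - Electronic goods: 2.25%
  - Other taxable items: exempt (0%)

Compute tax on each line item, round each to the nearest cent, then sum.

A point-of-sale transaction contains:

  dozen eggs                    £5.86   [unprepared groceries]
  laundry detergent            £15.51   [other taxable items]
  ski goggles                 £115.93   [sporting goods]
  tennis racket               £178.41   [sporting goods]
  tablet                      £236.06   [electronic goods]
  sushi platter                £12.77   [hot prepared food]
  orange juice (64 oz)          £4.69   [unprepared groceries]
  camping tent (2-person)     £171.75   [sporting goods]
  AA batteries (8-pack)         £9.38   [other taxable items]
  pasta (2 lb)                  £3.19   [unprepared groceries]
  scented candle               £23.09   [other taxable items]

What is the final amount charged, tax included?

Dozen eggs £5.86: unprepared groceries → 0% + 1.25% county = 1.25% → £0.07
Laundry detergent £15.51: other taxable items → 5.75% + 0% county = 5.75% → £0.89
Ski goggles £115.93: sporting goods → 9.75% + 1% county = 10.75% → £12.46
Tennis racket £178.41: sporting goods → 9.75% + 1% county = 10.75% → £19.18
Tablet £236.06: electronic goods → 6% + 2.25% county = 8.25% → £19.47
Sushi platter £12.77: hot prepared food → 7% + 3% county = 10% → £1.28
Orange juice (64 oz) £4.69: unprepared groceries → 0% + 1.25% county = 1.25% → £0.06
Camping tent (2-person) £171.75: sporting goods → 9.75% + 1% county = 10.75% → £18.46
AA batteries (8-pack) £9.38: other taxable items → 5.75% + 0% county = 5.75% → £0.54
Pasta (2 lb) £3.19: unprepared groceries → 0% + 1.25% county = 1.25% → £0.04
Scented candle £23.09: other taxable items → 5.75% + 0% county = 5.75% → £1.33
Subtotal = £776.64; tax = £73.78; total due = £850.42

£850.42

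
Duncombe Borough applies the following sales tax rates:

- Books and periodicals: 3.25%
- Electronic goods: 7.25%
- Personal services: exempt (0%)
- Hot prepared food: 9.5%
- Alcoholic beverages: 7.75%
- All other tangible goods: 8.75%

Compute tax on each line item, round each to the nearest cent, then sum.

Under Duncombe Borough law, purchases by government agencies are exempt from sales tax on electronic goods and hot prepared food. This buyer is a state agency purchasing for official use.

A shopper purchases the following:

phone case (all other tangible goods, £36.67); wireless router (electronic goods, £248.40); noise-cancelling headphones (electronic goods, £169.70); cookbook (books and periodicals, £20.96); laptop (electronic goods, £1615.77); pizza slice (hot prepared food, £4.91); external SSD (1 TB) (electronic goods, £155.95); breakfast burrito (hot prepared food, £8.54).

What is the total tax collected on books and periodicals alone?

Cookbook £20.96: books and periodicals → 3.25% → £0.68
Tax on books and periodicals = £0.68

£0.68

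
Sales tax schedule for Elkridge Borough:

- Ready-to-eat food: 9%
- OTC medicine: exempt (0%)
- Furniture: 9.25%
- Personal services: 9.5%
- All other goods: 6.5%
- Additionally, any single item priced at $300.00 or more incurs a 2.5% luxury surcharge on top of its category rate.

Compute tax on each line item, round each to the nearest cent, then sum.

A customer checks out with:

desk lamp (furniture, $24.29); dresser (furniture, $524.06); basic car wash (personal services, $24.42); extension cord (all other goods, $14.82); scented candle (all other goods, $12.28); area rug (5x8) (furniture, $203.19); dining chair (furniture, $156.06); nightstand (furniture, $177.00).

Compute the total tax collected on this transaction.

$117.52

Desk lamp $24.29: furniture → 9.25% → $2.25
Dresser $524.06: furniture → 9.25% + 2.5% surcharge = 11.75% → $61.58
Basic car wash $24.42: personal services → 9.5% → $2.32
Extension cord $14.82: all other goods → 6.5% → $0.96
Scented candle $12.28: all other goods → 6.5% → $0.80
Area rug (5x8) $203.19: furniture → 9.25% → $18.80
Dining chair $156.06: furniture → 9.25% → $14.44
Nightstand $177.00: furniture → 9.25% → $16.37
Total tax = $2.25 + $61.58 + $2.32 + $0.96 + $0.80 + $18.80 + $14.44 + $16.37 = $117.52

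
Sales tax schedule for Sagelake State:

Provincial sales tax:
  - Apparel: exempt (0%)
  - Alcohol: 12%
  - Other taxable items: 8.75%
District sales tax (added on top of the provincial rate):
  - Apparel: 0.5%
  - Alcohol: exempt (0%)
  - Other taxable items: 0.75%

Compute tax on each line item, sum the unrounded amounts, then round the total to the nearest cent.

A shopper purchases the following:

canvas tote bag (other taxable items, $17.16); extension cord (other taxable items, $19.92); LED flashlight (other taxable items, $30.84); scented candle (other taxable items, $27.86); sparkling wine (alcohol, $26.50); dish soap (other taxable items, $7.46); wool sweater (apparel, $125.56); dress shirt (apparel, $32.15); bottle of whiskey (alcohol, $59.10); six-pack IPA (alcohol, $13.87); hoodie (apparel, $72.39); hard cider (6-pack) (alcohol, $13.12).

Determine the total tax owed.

$24.47

Canvas tote bag $17.16: other taxable items → 8.75% + 0.75% district = 9.5% → $1.6302
Extension cord $19.92: other taxable items → 8.75% + 0.75% district = 9.5% → $1.8924
LED flashlight $30.84: other taxable items → 8.75% + 0.75% district = 9.5% → $2.9298
Scented candle $27.86: other taxable items → 8.75% + 0.75% district = 9.5% → $2.6467
Sparkling wine $26.50: alcohol → 12% + 0% district = 12% → $3.18
Dish soap $7.46: other taxable items → 8.75% + 0.75% district = 9.5% → $0.7087
Wool sweater $125.56: apparel → 0% + 0.5% district = 0.5% → $0.6278
Dress shirt $32.15: apparel → 0% + 0.5% district = 0.5% → $0.16075
Bottle of whiskey $59.10: alcohol → 12% + 0% district = 12% → $7.092
Six-pack IPA $13.87: alcohol → 12% + 0% district = 12% → $1.6644
Hoodie $72.39: apparel → 0% + 0.5% district = 0.5% → $0.36195
Hard cider (6-pack) $13.12: alcohol → 12% + 0% district = 12% → $1.5744
Unrounded tax sum = $24.4691 → $24.47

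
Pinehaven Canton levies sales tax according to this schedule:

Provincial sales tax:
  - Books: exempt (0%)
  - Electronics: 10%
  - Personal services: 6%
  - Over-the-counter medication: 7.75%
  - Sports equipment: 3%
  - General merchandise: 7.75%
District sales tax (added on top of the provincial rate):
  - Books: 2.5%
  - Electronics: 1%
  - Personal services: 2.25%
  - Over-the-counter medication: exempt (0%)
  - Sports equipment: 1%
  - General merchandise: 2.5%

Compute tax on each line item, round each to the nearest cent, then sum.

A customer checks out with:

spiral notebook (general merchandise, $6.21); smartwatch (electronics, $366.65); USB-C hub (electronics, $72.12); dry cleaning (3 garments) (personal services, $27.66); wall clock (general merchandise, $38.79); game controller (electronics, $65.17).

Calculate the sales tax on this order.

Spiral notebook $6.21: general merchandise → 7.75% + 2.5% district = 10.25% → $0.64
Smartwatch $366.65: electronics → 10% + 1% district = 11% → $40.33
USB-C hub $72.12: electronics → 10% + 1% district = 11% → $7.93
Dry cleaning (3 garments) $27.66: personal services → 6% + 2.25% district = 8.25% → $2.28
Wall clock $38.79: general merchandise → 7.75% + 2.5% district = 10.25% → $3.98
Game controller $65.17: electronics → 10% + 1% district = 11% → $7.17
Total tax = $0.64 + $40.33 + $7.93 + $2.28 + $3.98 + $7.17 = $62.33

$62.33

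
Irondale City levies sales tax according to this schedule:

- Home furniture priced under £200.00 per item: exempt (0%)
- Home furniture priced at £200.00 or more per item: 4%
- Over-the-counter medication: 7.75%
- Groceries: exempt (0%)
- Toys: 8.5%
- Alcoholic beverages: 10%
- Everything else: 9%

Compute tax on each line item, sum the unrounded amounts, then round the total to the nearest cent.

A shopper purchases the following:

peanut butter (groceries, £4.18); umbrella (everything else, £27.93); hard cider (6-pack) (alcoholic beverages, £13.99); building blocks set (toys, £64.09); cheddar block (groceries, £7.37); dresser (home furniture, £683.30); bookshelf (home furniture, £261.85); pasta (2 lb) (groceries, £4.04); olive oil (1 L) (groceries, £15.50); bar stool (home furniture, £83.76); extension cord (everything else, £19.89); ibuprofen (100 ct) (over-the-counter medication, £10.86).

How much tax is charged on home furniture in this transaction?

£37.81

Dresser £683.30: home furniture, £200.00 or more → 4% → £27.332
Bookshelf £261.85: home furniture, £200.00 or more → 4% → £10.474
Bar stool £83.76: home furniture, under £200.00 → 0% → £0.00
Tax on home furniture: unrounded sum = £37.806 → £37.81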